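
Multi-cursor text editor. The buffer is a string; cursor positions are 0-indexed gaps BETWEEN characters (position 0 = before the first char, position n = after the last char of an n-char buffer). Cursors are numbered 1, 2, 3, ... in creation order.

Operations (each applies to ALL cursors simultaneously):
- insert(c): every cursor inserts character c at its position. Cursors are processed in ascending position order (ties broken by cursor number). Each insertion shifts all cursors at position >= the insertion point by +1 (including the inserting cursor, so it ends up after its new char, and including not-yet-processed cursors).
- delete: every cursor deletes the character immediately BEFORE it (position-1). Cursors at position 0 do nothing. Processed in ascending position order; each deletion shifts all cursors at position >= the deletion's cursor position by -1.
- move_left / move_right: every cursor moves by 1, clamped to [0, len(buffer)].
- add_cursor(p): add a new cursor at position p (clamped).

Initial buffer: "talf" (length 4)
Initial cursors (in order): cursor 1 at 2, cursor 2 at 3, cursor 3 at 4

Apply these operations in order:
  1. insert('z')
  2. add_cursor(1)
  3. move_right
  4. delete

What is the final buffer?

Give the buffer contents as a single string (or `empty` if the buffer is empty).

Answer: tzz

Derivation:
After op 1 (insert('z')): buffer="tazlzfz" (len 7), cursors c1@3 c2@5 c3@7, authorship ..1.2.3
After op 2 (add_cursor(1)): buffer="tazlzfz" (len 7), cursors c4@1 c1@3 c2@5 c3@7, authorship ..1.2.3
After op 3 (move_right): buffer="tazlzfz" (len 7), cursors c4@2 c1@4 c2@6 c3@7, authorship ..1.2.3
After op 4 (delete): buffer="tzz" (len 3), cursors c4@1 c1@2 c2@3 c3@3, authorship .12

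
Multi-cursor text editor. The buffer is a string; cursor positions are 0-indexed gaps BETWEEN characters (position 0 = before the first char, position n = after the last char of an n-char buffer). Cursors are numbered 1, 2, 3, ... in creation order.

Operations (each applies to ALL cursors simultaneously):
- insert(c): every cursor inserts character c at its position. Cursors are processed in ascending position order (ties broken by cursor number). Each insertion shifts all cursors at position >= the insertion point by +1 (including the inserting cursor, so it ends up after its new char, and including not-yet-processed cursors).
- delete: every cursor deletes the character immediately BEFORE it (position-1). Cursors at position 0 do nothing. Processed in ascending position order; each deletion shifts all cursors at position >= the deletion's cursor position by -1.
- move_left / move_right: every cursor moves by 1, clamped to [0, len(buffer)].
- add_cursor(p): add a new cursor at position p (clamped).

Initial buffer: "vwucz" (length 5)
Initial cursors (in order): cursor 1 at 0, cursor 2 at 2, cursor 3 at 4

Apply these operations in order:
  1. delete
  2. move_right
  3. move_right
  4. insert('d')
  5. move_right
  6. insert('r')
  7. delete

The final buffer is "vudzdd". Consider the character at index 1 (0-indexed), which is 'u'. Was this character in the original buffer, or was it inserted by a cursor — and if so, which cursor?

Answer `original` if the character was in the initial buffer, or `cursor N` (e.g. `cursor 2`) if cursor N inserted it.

After op 1 (delete): buffer="vuz" (len 3), cursors c1@0 c2@1 c3@2, authorship ...
After op 2 (move_right): buffer="vuz" (len 3), cursors c1@1 c2@2 c3@3, authorship ...
After op 3 (move_right): buffer="vuz" (len 3), cursors c1@2 c2@3 c3@3, authorship ...
After op 4 (insert('d')): buffer="vudzdd" (len 6), cursors c1@3 c2@6 c3@6, authorship ..1.23
After op 5 (move_right): buffer="vudzdd" (len 6), cursors c1@4 c2@6 c3@6, authorship ..1.23
After op 6 (insert('r')): buffer="vudzrddrr" (len 9), cursors c1@5 c2@9 c3@9, authorship ..1.12323
After op 7 (delete): buffer="vudzdd" (len 6), cursors c1@4 c2@6 c3@6, authorship ..1.23
Authorship (.=original, N=cursor N): . . 1 . 2 3
Index 1: author = original

Answer: original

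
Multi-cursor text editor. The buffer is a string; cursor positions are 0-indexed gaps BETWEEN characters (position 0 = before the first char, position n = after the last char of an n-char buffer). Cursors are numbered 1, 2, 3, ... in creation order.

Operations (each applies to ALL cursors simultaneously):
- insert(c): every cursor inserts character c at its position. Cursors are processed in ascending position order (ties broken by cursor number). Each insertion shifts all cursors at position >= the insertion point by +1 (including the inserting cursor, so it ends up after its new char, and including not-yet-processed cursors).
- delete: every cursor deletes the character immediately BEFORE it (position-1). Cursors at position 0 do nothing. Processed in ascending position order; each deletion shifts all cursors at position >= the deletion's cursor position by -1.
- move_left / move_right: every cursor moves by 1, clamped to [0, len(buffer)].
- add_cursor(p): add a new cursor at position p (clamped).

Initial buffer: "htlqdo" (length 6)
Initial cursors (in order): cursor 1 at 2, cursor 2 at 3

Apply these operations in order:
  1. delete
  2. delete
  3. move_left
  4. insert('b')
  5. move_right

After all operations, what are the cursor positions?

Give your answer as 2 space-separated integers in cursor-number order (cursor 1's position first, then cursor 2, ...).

Answer: 3 3

Derivation:
After op 1 (delete): buffer="hqdo" (len 4), cursors c1@1 c2@1, authorship ....
After op 2 (delete): buffer="qdo" (len 3), cursors c1@0 c2@0, authorship ...
After op 3 (move_left): buffer="qdo" (len 3), cursors c1@0 c2@0, authorship ...
After op 4 (insert('b')): buffer="bbqdo" (len 5), cursors c1@2 c2@2, authorship 12...
After op 5 (move_right): buffer="bbqdo" (len 5), cursors c1@3 c2@3, authorship 12...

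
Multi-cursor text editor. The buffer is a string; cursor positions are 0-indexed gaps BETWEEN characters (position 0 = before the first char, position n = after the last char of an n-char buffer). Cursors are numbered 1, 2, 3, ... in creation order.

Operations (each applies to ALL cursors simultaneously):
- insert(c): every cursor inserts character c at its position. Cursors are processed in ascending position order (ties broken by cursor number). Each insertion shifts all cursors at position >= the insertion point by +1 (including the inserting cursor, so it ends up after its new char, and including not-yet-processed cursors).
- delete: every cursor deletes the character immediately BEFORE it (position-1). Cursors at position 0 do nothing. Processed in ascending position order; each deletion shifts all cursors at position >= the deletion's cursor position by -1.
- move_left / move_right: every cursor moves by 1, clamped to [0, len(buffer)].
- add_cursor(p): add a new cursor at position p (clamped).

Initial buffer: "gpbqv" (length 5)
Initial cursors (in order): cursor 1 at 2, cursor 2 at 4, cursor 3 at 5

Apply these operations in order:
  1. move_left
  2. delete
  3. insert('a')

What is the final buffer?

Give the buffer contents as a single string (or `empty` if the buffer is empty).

After op 1 (move_left): buffer="gpbqv" (len 5), cursors c1@1 c2@3 c3@4, authorship .....
After op 2 (delete): buffer="pv" (len 2), cursors c1@0 c2@1 c3@1, authorship ..
After op 3 (insert('a')): buffer="apaav" (len 5), cursors c1@1 c2@4 c3@4, authorship 1.23.

Answer: apaav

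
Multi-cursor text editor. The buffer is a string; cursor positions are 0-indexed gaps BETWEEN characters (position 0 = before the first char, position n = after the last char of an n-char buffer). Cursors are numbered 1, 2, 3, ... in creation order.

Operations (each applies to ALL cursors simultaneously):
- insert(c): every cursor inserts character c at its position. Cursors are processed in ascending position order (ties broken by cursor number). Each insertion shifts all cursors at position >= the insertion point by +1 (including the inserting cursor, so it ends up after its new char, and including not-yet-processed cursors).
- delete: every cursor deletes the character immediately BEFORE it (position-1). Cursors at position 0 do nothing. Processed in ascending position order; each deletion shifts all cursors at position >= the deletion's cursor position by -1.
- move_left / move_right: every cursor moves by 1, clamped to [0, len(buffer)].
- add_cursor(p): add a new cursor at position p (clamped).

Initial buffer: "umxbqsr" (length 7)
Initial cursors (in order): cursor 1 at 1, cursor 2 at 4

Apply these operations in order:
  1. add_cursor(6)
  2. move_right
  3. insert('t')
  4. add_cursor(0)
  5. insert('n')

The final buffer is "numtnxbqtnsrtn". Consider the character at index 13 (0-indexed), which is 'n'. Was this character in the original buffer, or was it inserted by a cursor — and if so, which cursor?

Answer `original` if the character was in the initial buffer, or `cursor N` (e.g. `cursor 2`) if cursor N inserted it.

Answer: cursor 3

Derivation:
After op 1 (add_cursor(6)): buffer="umxbqsr" (len 7), cursors c1@1 c2@4 c3@6, authorship .......
After op 2 (move_right): buffer="umxbqsr" (len 7), cursors c1@2 c2@5 c3@7, authorship .......
After op 3 (insert('t')): buffer="umtxbqtsrt" (len 10), cursors c1@3 c2@7 c3@10, authorship ..1...2..3
After op 4 (add_cursor(0)): buffer="umtxbqtsrt" (len 10), cursors c4@0 c1@3 c2@7 c3@10, authorship ..1...2..3
After op 5 (insert('n')): buffer="numtnxbqtnsrtn" (len 14), cursors c4@1 c1@5 c2@10 c3@14, authorship 4..11...22..33
Authorship (.=original, N=cursor N): 4 . . 1 1 . . . 2 2 . . 3 3
Index 13: author = 3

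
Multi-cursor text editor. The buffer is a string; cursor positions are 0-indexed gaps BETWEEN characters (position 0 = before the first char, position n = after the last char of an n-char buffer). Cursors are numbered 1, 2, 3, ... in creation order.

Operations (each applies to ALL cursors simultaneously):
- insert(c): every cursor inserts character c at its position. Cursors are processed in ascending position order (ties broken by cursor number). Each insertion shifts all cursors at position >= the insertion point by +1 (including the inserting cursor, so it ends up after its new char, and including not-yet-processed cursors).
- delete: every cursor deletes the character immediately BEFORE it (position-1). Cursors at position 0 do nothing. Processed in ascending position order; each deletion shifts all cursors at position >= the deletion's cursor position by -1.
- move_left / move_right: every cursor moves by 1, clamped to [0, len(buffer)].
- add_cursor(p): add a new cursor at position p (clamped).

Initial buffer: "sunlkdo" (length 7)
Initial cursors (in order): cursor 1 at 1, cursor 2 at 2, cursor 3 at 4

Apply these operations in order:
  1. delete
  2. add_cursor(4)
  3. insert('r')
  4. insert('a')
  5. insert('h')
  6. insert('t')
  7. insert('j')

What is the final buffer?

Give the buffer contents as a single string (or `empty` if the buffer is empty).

After op 1 (delete): buffer="nkdo" (len 4), cursors c1@0 c2@0 c3@1, authorship ....
After op 2 (add_cursor(4)): buffer="nkdo" (len 4), cursors c1@0 c2@0 c3@1 c4@4, authorship ....
After op 3 (insert('r')): buffer="rrnrkdor" (len 8), cursors c1@2 c2@2 c3@4 c4@8, authorship 12.3...4
After op 4 (insert('a')): buffer="rraanrakdora" (len 12), cursors c1@4 c2@4 c3@7 c4@12, authorship 1212.33...44
After op 5 (insert('h')): buffer="rraahhnrahkdorah" (len 16), cursors c1@6 c2@6 c3@10 c4@16, authorship 121212.333...444
After op 6 (insert('t')): buffer="rraahhttnrahtkdoraht" (len 20), cursors c1@8 c2@8 c3@13 c4@20, authorship 12121212.3333...4444
After op 7 (insert('j')): buffer="rraahhttjjnrahtjkdorahtj" (len 24), cursors c1@10 c2@10 c3@16 c4@24, authorship 1212121212.33333...44444

Answer: rraahhttjjnrahtjkdorahtj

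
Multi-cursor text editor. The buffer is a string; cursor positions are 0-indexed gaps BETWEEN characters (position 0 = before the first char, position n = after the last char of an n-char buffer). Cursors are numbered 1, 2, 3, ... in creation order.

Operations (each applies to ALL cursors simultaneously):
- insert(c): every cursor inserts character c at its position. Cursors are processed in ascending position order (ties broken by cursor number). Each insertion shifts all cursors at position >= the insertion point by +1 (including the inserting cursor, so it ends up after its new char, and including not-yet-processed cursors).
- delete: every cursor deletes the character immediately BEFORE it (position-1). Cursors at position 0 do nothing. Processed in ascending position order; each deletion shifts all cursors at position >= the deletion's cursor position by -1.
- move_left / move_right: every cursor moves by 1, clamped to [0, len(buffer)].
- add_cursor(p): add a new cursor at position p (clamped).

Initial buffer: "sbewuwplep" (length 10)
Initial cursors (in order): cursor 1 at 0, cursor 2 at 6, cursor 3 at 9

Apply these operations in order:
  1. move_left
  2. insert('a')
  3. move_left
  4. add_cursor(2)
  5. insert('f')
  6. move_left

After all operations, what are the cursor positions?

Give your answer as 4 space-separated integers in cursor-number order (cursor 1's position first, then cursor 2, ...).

After op 1 (move_left): buffer="sbewuwplep" (len 10), cursors c1@0 c2@5 c3@8, authorship ..........
After op 2 (insert('a')): buffer="asbewuawplaep" (len 13), cursors c1@1 c2@7 c3@11, authorship 1.....2...3..
After op 3 (move_left): buffer="asbewuawplaep" (len 13), cursors c1@0 c2@6 c3@10, authorship 1.....2...3..
After op 4 (add_cursor(2)): buffer="asbewuawplaep" (len 13), cursors c1@0 c4@2 c2@6 c3@10, authorship 1.....2...3..
After op 5 (insert('f')): buffer="fasfbewufawplfaep" (len 17), cursors c1@1 c4@4 c2@9 c3@14, authorship 11.4....22...33..
After op 6 (move_left): buffer="fasfbewufawplfaep" (len 17), cursors c1@0 c4@3 c2@8 c3@13, authorship 11.4....22...33..

Answer: 0 8 13 3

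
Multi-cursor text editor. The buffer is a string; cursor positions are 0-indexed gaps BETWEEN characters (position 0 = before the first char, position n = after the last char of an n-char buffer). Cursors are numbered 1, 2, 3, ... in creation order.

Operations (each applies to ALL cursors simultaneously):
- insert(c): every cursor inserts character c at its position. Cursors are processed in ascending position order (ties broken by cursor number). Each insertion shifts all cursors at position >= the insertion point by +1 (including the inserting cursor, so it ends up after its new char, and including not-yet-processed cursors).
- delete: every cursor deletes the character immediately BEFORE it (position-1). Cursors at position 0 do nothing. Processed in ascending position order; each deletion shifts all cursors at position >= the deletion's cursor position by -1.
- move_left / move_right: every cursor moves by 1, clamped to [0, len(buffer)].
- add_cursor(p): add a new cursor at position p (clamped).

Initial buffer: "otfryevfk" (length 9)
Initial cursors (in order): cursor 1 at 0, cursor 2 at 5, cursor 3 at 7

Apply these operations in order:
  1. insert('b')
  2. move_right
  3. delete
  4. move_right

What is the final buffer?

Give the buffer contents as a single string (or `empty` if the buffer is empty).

Answer: btfrybvbk

Derivation:
After op 1 (insert('b')): buffer="botfrybevbfk" (len 12), cursors c1@1 c2@7 c3@10, authorship 1.....2..3..
After op 2 (move_right): buffer="botfrybevbfk" (len 12), cursors c1@2 c2@8 c3@11, authorship 1.....2..3..
After op 3 (delete): buffer="btfrybvbk" (len 9), cursors c1@1 c2@6 c3@8, authorship 1....2.3.
After op 4 (move_right): buffer="btfrybvbk" (len 9), cursors c1@2 c2@7 c3@9, authorship 1....2.3.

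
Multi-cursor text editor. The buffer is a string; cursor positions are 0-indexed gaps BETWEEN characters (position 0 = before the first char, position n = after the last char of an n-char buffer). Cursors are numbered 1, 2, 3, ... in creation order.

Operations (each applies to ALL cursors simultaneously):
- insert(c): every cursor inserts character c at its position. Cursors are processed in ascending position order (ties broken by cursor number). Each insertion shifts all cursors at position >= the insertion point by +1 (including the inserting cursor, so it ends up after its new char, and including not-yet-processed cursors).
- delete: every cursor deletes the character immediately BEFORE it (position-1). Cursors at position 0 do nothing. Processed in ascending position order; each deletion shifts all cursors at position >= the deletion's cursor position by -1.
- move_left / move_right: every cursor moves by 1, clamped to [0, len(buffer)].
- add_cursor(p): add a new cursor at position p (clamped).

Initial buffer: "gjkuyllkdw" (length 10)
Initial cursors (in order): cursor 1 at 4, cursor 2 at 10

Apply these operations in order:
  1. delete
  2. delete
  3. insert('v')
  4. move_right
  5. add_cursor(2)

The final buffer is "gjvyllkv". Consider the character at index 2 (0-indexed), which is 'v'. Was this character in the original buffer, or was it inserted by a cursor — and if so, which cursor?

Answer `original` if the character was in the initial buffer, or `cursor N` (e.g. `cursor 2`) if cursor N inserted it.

After op 1 (delete): buffer="gjkyllkd" (len 8), cursors c1@3 c2@8, authorship ........
After op 2 (delete): buffer="gjyllk" (len 6), cursors c1@2 c2@6, authorship ......
After op 3 (insert('v')): buffer="gjvyllkv" (len 8), cursors c1@3 c2@8, authorship ..1....2
After op 4 (move_right): buffer="gjvyllkv" (len 8), cursors c1@4 c2@8, authorship ..1....2
After op 5 (add_cursor(2)): buffer="gjvyllkv" (len 8), cursors c3@2 c1@4 c2@8, authorship ..1....2
Authorship (.=original, N=cursor N): . . 1 . . . . 2
Index 2: author = 1

Answer: cursor 1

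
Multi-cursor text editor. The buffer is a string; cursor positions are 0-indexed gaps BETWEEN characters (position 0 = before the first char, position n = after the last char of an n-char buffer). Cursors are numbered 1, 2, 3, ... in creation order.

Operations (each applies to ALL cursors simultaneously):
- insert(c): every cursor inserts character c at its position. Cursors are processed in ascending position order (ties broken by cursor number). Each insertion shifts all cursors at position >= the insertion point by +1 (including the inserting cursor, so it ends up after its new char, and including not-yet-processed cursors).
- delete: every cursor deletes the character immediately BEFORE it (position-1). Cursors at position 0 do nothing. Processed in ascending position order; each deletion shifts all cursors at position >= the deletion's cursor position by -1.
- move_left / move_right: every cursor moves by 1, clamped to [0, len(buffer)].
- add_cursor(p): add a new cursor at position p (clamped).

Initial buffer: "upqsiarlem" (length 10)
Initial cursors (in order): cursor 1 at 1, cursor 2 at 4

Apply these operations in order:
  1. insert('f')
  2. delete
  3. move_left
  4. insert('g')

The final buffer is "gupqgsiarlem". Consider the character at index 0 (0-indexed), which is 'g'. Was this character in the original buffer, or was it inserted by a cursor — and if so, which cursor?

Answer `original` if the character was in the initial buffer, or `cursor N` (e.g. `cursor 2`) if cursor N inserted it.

Answer: cursor 1

Derivation:
After op 1 (insert('f')): buffer="ufpqsfiarlem" (len 12), cursors c1@2 c2@6, authorship .1...2......
After op 2 (delete): buffer="upqsiarlem" (len 10), cursors c1@1 c2@4, authorship ..........
After op 3 (move_left): buffer="upqsiarlem" (len 10), cursors c1@0 c2@3, authorship ..........
After op 4 (insert('g')): buffer="gupqgsiarlem" (len 12), cursors c1@1 c2@5, authorship 1...2.......
Authorship (.=original, N=cursor N): 1 . . . 2 . . . . . . .
Index 0: author = 1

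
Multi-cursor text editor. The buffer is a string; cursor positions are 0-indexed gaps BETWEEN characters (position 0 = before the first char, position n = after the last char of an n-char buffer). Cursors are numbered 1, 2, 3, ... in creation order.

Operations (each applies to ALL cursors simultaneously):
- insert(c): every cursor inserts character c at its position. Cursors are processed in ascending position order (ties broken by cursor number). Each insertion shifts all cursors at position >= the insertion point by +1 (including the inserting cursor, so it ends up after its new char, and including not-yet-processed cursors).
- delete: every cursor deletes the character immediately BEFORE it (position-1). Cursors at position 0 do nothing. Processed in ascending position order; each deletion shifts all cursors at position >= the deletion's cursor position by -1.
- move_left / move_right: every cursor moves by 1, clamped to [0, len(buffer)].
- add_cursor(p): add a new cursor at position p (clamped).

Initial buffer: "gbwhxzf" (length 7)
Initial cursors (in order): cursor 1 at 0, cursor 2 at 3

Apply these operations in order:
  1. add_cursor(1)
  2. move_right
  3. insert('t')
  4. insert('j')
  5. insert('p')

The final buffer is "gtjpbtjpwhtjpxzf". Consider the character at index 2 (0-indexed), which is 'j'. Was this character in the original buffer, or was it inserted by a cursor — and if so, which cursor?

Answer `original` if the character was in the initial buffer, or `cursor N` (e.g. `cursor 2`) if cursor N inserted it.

Answer: cursor 1

Derivation:
After op 1 (add_cursor(1)): buffer="gbwhxzf" (len 7), cursors c1@0 c3@1 c2@3, authorship .......
After op 2 (move_right): buffer="gbwhxzf" (len 7), cursors c1@1 c3@2 c2@4, authorship .......
After op 3 (insert('t')): buffer="gtbtwhtxzf" (len 10), cursors c1@2 c3@4 c2@7, authorship .1.3..2...
After op 4 (insert('j')): buffer="gtjbtjwhtjxzf" (len 13), cursors c1@3 c3@6 c2@10, authorship .11.33..22...
After op 5 (insert('p')): buffer="gtjpbtjpwhtjpxzf" (len 16), cursors c1@4 c3@8 c2@13, authorship .111.333..222...
Authorship (.=original, N=cursor N): . 1 1 1 . 3 3 3 . . 2 2 2 . . .
Index 2: author = 1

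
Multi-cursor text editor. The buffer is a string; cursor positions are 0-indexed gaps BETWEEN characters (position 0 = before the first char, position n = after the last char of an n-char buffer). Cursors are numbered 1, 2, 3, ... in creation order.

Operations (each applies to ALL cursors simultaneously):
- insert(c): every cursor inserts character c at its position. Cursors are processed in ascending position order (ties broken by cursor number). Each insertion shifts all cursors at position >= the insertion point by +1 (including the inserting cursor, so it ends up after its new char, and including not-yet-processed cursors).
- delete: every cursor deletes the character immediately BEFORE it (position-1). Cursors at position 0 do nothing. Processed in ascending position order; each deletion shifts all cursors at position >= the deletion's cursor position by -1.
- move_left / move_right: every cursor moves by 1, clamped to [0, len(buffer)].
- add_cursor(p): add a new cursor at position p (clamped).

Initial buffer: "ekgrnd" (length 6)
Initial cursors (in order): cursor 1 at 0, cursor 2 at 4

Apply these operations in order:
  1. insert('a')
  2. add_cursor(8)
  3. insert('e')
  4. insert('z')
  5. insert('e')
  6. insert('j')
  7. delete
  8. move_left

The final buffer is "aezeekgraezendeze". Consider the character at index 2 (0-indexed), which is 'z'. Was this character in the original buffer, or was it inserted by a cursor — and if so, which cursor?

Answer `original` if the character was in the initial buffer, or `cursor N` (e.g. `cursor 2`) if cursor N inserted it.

Answer: cursor 1

Derivation:
After op 1 (insert('a')): buffer="aekgrand" (len 8), cursors c1@1 c2@6, authorship 1....2..
After op 2 (add_cursor(8)): buffer="aekgrand" (len 8), cursors c1@1 c2@6 c3@8, authorship 1....2..
After op 3 (insert('e')): buffer="aeekgraende" (len 11), cursors c1@2 c2@8 c3@11, authorship 11....22..3
After op 4 (insert('z')): buffer="aezekgraezndez" (len 14), cursors c1@3 c2@10 c3@14, authorship 111....222..33
After op 5 (insert('e')): buffer="aezeekgraezendeze" (len 17), cursors c1@4 c2@12 c3@17, authorship 1111....2222..333
After op 6 (insert('j')): buffer="aezejekgraezejndezej" (len 20), cursors c1@5 c2@14 c3@20, authorship 11111....22222..3333
After op 7 (delete): buffer="aezeekgraezendeze" (len 17), cursors c1@4 c2@12 c3@17, authorship 1111....2222..333
After op 8 (move_left): buffer="aezeekgraezendeze" (len 17), cursors c1@3 c2@11 c3@16, authorship 1111....2222..333
Authorship (.=original, N=cursor N): 1 1 1 1 . . . . 2 2 2 2 . . 3 3 3
Index 2: author = 1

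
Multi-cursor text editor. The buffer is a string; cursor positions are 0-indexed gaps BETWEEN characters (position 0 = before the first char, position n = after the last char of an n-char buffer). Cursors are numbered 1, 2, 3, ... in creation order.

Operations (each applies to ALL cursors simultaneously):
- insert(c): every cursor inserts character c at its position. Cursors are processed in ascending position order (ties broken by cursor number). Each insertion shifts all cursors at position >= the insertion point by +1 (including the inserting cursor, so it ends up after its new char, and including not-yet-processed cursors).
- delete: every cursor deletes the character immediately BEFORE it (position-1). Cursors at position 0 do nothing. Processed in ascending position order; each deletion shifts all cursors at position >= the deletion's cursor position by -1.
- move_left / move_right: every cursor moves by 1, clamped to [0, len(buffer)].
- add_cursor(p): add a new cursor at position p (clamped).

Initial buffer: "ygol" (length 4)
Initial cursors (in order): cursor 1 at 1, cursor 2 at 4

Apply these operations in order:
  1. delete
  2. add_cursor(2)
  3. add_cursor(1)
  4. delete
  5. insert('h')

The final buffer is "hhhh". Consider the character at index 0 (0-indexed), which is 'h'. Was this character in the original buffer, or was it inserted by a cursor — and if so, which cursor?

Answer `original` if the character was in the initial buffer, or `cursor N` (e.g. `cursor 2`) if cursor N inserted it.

After op 1 (delete): buffer="go" (len 2), cursors c1@0 c2@2, authorship ..
After op 2 (add_cursor(2)): buffer="go" (len 2), cursors c1@0 c2@2 c3@2, authorship ..
After op 3 (add_cursor(1)): buffer="go" (len 2), cursors c1@0 c4@1 c2@2 c3@2, authorship ..
After op 4 (delete): buffer="" (len 0), cursors c1@0 c2@0 c3@0 c4@0, authorship 
After op 5 (insert('h')): buffer="hhhh" (len 4), cursors c1@4 c2@4 c3@4 c4@4, authorship 1234
Authorship (.=original, N=cursor N): 1 2 3 4
Index 0: author = 1

Answer: cursor 1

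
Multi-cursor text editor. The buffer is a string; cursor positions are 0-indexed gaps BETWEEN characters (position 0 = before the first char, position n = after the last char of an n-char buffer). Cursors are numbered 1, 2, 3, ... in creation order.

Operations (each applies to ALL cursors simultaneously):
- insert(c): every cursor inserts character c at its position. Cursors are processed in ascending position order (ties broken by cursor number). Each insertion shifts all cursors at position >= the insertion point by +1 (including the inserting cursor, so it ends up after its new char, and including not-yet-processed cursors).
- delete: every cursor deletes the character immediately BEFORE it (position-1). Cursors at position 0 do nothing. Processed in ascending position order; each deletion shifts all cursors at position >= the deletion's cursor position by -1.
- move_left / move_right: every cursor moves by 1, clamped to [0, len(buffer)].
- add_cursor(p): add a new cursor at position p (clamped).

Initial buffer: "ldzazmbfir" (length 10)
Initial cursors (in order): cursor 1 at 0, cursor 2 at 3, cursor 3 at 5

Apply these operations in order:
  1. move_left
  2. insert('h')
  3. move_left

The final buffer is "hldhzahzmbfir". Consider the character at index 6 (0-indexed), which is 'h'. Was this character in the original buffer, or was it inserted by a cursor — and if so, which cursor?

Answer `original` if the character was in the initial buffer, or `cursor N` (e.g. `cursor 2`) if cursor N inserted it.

Answer: cursor 3

Derivation:
After op 1 (move_left): buffer="ldzazmbfir" (len 10), cursors c1@0 c2@2 c3@4, authorship ..........
After op 2 (insert('h')): buffer="hldhzahzmbfir" (len 13), cursors c1@1 c2@4 c3@7, authorship 1..2..3......
After op 3 (move_left): buffer="hldhzahzmbfir" (len 13), cursors c1@0 c2@3 c3@6, authorship 1..2..3......
Authorship (.=original, N=cursor N): 1 . . 2 . . 3 . . . . . .
Index 6: author = 3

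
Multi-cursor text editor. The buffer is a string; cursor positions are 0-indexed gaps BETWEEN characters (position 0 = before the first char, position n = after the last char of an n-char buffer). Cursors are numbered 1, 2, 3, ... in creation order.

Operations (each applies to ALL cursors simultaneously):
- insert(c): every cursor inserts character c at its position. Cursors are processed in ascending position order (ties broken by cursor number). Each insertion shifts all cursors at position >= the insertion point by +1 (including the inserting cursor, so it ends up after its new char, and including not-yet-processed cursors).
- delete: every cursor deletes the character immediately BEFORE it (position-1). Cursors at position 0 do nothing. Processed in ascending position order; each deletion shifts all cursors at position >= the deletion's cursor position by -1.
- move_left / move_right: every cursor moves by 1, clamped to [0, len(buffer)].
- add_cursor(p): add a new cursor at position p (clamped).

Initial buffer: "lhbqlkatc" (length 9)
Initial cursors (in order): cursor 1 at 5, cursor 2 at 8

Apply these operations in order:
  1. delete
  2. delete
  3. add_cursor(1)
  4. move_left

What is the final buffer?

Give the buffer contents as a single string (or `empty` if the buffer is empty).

After op 1 (delete): buffer="lhbqkac" (len 7), cursors c1@4 c2@6, authorship .......
After op 2 (delete): buffer="lhbkc" (len 5), cursors c1@3 c2@4, authorship .....
After op 3 (add_cursor(1)): buffer="lhbkc" (len 5), cursors c3@1 c1@3 c2@4, authorship .....
After op 4 (move_left): buffer="lhbkc" (len 5), cursors c3@0 c1@2 c2@3, authorship .....

Answer: lhbkc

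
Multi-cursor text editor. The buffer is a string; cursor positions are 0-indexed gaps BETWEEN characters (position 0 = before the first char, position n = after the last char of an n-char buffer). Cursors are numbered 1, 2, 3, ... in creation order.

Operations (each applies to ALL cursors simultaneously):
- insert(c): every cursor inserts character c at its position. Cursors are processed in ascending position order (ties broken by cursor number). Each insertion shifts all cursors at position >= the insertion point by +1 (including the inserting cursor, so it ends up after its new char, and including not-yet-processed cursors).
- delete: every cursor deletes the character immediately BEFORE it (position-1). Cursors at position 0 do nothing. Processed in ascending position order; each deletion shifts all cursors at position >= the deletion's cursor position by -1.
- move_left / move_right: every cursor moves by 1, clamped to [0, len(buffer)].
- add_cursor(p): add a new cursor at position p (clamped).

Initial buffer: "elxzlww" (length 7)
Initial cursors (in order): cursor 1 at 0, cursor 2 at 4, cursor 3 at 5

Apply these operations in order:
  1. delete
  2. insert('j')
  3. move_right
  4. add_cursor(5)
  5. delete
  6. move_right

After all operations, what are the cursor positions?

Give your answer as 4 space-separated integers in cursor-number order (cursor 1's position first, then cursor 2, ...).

Answer: 2 4 4 4

Derivation:
After op 1 (delete): buffer="elxww" (len 5), cursors c1@0 c2@3 c3@3, authorship .....
After op 2 (insert('j')): buffer="jelxjjww" (len 8), cursors c1@1 c2@6 c3@6, authorship 1...23..
After op 3 (move_right): buffer="jelxjjww" (len 8), cursors c1@2 c2@7 c3@7, authorship 1...23..
After op 4 (add_cursor(5)): buffer="jelxjjww" (len 8), cursors c1@2 c4@5 c2@7 c3@7, authorship 1...23..
After op 5 (delete): buffer="jlxw" (len 4), cursors c1@1 c2@3 c3@3 c4@3, authorship 1...
After op 6 (move_right): buffer="jlxw" (len 4), cursors c1@2 c2@4 c3@4 c4@4, authorship 1...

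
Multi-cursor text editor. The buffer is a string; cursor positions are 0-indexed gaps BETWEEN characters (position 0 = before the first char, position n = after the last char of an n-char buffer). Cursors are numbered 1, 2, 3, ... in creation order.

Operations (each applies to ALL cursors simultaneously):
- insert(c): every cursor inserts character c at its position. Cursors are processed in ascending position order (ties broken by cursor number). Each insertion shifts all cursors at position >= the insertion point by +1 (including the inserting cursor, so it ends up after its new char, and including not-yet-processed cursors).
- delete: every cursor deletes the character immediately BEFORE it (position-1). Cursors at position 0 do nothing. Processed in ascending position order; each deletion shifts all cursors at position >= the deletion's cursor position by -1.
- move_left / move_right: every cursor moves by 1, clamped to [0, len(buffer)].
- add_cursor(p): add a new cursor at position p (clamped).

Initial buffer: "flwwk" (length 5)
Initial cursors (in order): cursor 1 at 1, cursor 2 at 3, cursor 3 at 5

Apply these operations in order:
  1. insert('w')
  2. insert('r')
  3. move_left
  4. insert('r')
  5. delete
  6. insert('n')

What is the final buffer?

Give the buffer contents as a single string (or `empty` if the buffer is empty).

Answer: fwnrlwwnrwkwnr

Derivation:
After op 1 (insert('w')): buffer="fwlwwwkw" (len 8), cursors c1@2 c2@5 c3@8, authorship .1..2..3
After op 2 (insert('r')): buffer="fwrlwwrwkwr" (len 11), cursors c1@3 c2@7 c3@11, authorship .11..22..33
After op 3 (move_left): buffer="fwrlwwrwkwr" (len 11), cursors c1@2 c2@6 c3@10, authorship .11..22..33
After op 4 (insert('r')): buffer="fwrrlwwrrwkwrr" (len 14), cursors c1@3 c2@8 c3@13, authorship .111..222..333
After op 5 (delete): buffer="fwrlwwrwkwr" (len 11), cursors c1@2 c2@6 c3@10, authorship .11..22..33
After op 6 (insert('n')): buffer="fwnrlwwnrwkwnr" (len 14), cursors c1@3 c2@8 c3@13, authorship .111..222..333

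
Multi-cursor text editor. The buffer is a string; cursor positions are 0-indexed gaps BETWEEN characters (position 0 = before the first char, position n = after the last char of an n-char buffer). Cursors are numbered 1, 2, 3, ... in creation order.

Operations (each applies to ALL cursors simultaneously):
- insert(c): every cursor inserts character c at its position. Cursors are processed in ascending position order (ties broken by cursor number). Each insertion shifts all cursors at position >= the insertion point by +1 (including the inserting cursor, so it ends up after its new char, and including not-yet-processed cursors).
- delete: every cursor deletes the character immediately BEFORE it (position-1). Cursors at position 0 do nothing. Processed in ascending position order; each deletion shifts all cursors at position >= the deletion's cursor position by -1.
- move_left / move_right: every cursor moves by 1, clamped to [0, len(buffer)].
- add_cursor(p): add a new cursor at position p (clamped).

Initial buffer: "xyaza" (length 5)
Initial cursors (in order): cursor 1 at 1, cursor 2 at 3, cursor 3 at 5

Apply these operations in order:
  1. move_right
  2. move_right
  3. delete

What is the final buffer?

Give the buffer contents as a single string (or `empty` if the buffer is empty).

After op 1 (move_right): buffer="xyaza" (len 5), cursors c1@2 c2@4 c3@5, authorship .....
After op 2 (move_right): buffer="xyaza" (len 5), cursors c1@3 c2@5 c3@5, authorship .....
After op 3 (delete): buffer="xy" (len 2), cursors c1@2 c2@2 c3@2, authorship ..

Answer: xy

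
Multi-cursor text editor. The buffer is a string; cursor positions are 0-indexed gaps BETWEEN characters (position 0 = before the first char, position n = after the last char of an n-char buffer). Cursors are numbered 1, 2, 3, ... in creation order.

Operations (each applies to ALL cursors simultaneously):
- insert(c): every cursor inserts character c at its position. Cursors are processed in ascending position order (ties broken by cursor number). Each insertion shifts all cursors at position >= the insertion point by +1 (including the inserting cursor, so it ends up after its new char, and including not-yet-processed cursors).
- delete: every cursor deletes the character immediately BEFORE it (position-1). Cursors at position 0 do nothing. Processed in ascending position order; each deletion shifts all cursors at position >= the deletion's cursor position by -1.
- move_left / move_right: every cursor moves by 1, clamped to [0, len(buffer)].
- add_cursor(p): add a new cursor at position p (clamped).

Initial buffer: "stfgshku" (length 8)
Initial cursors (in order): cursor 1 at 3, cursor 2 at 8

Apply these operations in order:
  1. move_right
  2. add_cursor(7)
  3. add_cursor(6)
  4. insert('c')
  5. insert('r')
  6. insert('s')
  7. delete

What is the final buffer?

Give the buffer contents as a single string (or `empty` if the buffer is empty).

Answer: stfgcrshcrkcrucr

Derivation:
After op 1 (move_right): buffer="stfgshku" (len 8), cursors c1@4 c2@8, authorship ........
After op 2 (add_cursor(7)): buffer="stfgshku" (len 8), cursors c1@4 c3@7 c2@8, authorship ........
After op 3 (add_cursor(6)): buffer="stfgshku" (len 8), cursors c1@4 c4@6 c3@7 c2@8, authorship ........
After op 4 (insert('c')): buffer="stfgcshckcuc" (len 12), cursors c1@5 c4@8 c3@10 c2@12, authorship ....1..4.3.2
After op 5 (insert('r')): buffer="stfgcrshcrkcrucr" (len 16), cursors c1@6 c4@10 c3@13 c2@16, authorship ....11..44.33.22
After op 6 (insert('s')): buffer="stfgcrsshcrskcrsucrs" (len 20), cursors c1@7 c4@12 c3@16 c2@20, authorship ....111..444.333.222
After op 7 (delete): buffer="stfgcrshcrkcrucr" (len 16), cursors c1@6 c4@10 c3@13 c2@16, authorship ....11..44.33.22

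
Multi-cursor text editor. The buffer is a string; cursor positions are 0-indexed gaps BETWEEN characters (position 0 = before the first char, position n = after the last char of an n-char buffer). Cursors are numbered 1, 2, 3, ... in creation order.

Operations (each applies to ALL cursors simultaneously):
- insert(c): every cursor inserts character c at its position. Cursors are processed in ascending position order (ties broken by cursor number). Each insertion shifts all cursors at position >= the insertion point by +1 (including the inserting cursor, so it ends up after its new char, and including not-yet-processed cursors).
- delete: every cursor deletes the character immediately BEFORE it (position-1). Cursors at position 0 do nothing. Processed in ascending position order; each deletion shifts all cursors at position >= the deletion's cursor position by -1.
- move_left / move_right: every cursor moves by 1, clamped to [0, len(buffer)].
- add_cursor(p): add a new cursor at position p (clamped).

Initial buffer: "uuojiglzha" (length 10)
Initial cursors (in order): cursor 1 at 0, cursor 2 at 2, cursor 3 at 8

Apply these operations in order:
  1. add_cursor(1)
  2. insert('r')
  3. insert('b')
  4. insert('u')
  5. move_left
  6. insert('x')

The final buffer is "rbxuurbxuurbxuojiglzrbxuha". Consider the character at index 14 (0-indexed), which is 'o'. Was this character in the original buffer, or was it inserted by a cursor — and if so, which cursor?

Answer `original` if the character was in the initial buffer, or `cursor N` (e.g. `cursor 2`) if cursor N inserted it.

After op 1 (add_cursor(1)): buffer="uuojiglzha" (len 10), cursors c1@0 c4@1 c2@2 c3@8, authorship ..........
After op 2 (insert('r')): buffer="rururojiglzrha" (len 14), cursors c1@1 c4@3 c2@5 c3@12, authorship 1.4.2......3..
After op 3 (insert('b')): buffer="rburburbojiglzrbha" (len 18), cursors c1@2 c4@5 c2@8 c3@16, authorship 11.44.22......33..
After op 4 (insert('u')): buffer="rbuurbuurbuojiglzrbuha" (len 22), cursors c1@3 c4@7 c2@11 c3@20, authorship 111.444.222......333..
After op 5 (move_left): buffer="rbuurbuurbuojiglzrbuha" (len 22), cursors c1@2 c4@6 c2@10 c3@19, authorship 111.444.222......333..
After op 6 (insert('x')): buffer="rbxuurbxuurbxuojiglzrbxuha" (len 26), cursors c1@3 c4@8 c2@13 c3@23, authorship 1111.4444.2222......3333..
Authorship (.=original, N=cursor N): 1 1 1 1 . 4 4 4 4 . 2 2 2 2 . . . . . . 3 3 3 3 . .
Index 14: author = original

Answer: original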